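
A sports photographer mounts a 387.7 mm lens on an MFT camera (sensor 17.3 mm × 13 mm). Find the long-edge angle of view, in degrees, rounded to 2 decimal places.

Angle of view α = 2·arctan(w/2f) with w = 17.3 mm and f = 387.7 mm.
w/2f = 0.02231; arctan(0.02231) ≈ 1.2781°, so α ≈ 2.5562°.

2.56°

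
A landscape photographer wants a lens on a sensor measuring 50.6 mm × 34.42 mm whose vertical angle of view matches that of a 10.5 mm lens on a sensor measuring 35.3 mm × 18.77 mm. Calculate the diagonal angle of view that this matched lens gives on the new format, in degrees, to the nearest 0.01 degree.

Equal vertical AOV ⇒ f₂ = f₁ · 34.42/18.77 = 10.5 × 1.83378 ≈ 19.2547 mm.
Sensor diagonal = √(50.6² + 34.42²) = √3745.0964 ≈ 61.1972 mm.
Diagonal AOV on the new format = 2·arctan(61.1972 / (2 × 19.2547)) = 2·arctan(1.58915) ≈ 115.6384°.

115.64°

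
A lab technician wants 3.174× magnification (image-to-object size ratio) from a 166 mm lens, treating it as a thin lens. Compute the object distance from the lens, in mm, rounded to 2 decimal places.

218.30 mm

With m = dᵢ/dₒ and 1/f = 1/dₒ + 1/dᵢ, substituting dᵢ = m·dₒ gives 1/f = (1 + 1/m)/dₒ, hence dₒ = f·(1 + 1/m).
dₒ = 166 × (1 + 1/3.174) = 166 × 1.31506 ≈ 218.300 mm.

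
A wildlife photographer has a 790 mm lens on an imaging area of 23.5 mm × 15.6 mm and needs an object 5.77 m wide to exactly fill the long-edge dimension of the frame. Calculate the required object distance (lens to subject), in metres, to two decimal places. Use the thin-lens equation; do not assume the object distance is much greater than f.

W: 5.77 m = 5770 mm.
Magnification m = w/W = dᵢ/dₒ; combined with 1/f = 1/dₒ + 1/dᵢ this gives dₒ = f·(1 + W/w).
dₒ = 790 mm × (1 + 5770/23.5) = 790 × 246.5319 ≈ 194760.213 mm = 194.76 m.

194.76 m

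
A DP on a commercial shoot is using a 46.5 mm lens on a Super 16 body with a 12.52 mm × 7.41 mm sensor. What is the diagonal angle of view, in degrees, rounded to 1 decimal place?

17.8°

Sensor diagonal = √(12.52² + 7.41²) = √211.6585 ≈ 14.5485 mm.
Angle of view α = 2·arctan(d/2f) with d = 14.5485 mm and f = 46.5 mm.
d/2f = 0.15644; arctan(0.15644) ≈ 8.8910°, so α ≈ 17.7821°.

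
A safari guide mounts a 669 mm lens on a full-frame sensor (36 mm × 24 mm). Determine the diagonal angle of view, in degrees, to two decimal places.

3.70°

Sensor diagonal = √(36² + 24²) = √1872.0000 ≈ 43.2666 mm.
Angle of view α = 2·arctan(d/2f) with d = 43.2666 mm and f = 669 mm.
d/2f = 0.03234; arctan(0.03234) ≈ 1.8521°, so α ≈ 3.7042°.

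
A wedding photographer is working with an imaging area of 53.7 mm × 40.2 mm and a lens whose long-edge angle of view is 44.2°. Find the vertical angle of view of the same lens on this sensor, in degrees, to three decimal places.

From the long-edge AOV: f = 53.7 / (2·tan(22.1°)) = 53.7 / 0.81212 ≈ 66.1236 mm.
Vertical AOV = 2·arctan(40.2 / (2 × 66.1236)) = 2·arctan(0.30398) ≈ 33.8161°.

33.816°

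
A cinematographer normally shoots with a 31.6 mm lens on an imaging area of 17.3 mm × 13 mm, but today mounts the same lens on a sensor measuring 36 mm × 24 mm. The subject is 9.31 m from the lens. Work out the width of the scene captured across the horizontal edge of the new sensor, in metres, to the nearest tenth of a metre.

The focal length stays 31.6 mm; the relevant sensor dimension is now w = 36 mm. Object distance dₒ = 9.31 m = 9310 mm.
Thin-lens field width W = w·(dₒ − f)/f = 36 × (9310 − 31.6)/31.6 ≈ 10570.329 mm = 10.5703 m.

10.6 m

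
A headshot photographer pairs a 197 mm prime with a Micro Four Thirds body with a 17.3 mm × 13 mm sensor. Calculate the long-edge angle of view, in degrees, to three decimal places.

Angle of view α = 2·arctan(w/2f) with w = 17.3 mm and f = 197 mm.
w/2f = 0.04391; arctan(0.04391) ≈ 2.5142°, so α ≈ 5.0283°.

5.028°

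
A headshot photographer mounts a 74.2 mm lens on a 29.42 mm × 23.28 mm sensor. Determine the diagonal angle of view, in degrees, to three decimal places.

Sensor diagonal = √(29.42² + 23.28²) = √1407.4948 ≈ 37.5166 mm.
Angle of view α = 2·arctan(d/2f) with d = 37.5166 mm and f = 74.2 mm.
d/2f = 0.25281; arctan(0.25281) ≈ 14.1875°, so α ≈ 28.3750°.

28.375°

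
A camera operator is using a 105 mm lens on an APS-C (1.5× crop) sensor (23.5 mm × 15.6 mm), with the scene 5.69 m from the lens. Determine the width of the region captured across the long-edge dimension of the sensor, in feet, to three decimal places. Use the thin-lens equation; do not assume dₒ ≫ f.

dₒ: 5.69 m = 5690 mm.
Similar triangles through the lens centre give W/dₒ = w/dᵢ; with 1/f = 1/dₒ + 1/dᵢ this gives W = w·(dₒ − f)/f.
W = 23.5 mm × (5690 − 105) / 105 = 23.5 × 53.1905 ≈ 1249.976 mm = 1249.976/304.8 ft = 4.10097 ft.

4.101 ft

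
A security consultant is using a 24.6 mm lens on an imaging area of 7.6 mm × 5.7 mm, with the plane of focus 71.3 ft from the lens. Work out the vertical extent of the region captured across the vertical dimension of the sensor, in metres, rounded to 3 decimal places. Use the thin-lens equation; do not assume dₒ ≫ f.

5.030 m

dₒ: 71.3 ft × 304.8 mm/ft = 21732.24 mm.
Similar triangles through the lens centre give W/dₒ = h/dᵢ; with 1/f = 1/dₒ + 1/dᵢ this gives W = h·(dₒ − f)/f.
W = 5.7 mm × (21732.2 − 24.6) / 24.6 = 5.7 × 882.4244 ≈ 5029.819 mm = 5.02982 m.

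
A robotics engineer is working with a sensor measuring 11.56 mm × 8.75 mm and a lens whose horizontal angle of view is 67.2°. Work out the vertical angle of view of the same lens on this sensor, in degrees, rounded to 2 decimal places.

53.40°

From the horizontal AOV: f = 11.56 / (2·tan(33.6°)) = 11.56 / 1.32880 ≈ 8.6996 mm.
Vertical AOV = 2·arctan(8.75 / (2 × 8.6996)) = 2·arctan(0.50290) ≈ 53.3953°.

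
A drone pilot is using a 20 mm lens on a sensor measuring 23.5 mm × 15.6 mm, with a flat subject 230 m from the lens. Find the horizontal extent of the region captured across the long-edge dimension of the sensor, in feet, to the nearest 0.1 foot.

dₒ: 230 m = 230000 mm.
Similar triangles through the lens centre give W/dₒ = w/dᵢ; with 1/f = 1/dₒ + 1/dᵢ this gives W = w·(dₒ − f)/f.
W = 23.5 mm × (230000 − 20) / 20 = 23.5 × 11499.0000 ≈ 270226.500 mm = 270226.500/304.8 ft = 886.57 ft.

886.6 ft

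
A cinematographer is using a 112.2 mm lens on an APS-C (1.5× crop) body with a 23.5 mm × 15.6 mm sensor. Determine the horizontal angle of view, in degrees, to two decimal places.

11.96°

Angle of view α = 2·arctan(w/2f) with w = 23.5 mm and f = 112.2 mm.
w/2f = 0.10472; arctan(0.10472) ≈ 5.9784°, so α ≈ 11.9569°.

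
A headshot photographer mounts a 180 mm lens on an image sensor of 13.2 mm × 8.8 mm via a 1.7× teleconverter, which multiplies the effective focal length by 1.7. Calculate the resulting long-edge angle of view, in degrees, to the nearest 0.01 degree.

Effective focal length f = 180 × 1.7 = 306 mm.
α = 2·arctan(13.2 / (2 × 306)) = 2·arctan(0.02157) ≈ 2.4712°.

2.47°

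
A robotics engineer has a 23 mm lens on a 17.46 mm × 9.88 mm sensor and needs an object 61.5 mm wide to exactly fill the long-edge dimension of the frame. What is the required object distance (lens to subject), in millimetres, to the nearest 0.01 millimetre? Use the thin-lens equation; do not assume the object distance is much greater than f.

104.01 mm

Magnification m = w/W = dᵢ/dₒ; combined with 1/f = 1/dₒ + 1/dᵢ this gives dₒ = f·(1 + W/w).
dₒ = 23 mm × (1 + 61.5/17.46) = 23 × 4.5223 ≈ 104.014 mm.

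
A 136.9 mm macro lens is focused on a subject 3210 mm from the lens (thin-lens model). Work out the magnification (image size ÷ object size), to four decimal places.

Thin lens: 1/f = 1/dₒ + 1/dᵢ → 1/dᵢ = 1/136.9 − 1/3210 = 0.0069931 mm⁻¹, so dᵢ ≈ 142.9986 mm.
Magnification m = dᵢ/dₒ = 142.9986/3210 ≈ 0.04455.

0.0445×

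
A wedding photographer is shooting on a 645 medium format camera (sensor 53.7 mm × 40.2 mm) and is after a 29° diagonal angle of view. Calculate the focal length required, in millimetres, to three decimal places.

129.690 mm

Sensor diagonal = √(53.7² + 40.2²) = √4499.7300 ≈ 67.0800 mm.
From α = 2·arctan(d/2f) we get f = d / (2·tan(α/2)).
With d = 67.0800 mm and α/2 = 14.5°, tan(α/2) ≈ 0.25862, so f ≈ 67.0800 / 0.51724 ≈ 129.6896 mm.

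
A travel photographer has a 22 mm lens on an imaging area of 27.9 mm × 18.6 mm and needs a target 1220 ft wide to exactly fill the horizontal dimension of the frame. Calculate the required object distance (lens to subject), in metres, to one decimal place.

293.2 m

W: 1220 ft × 304.8 mm/ft = 371855.99 mm.
Magnification m = w/W = dᵢ/dₒ; combined with 1/f = 1/dₒ + 1/dᵢ this gives dₒ = f·(1 + W/w).
dₒ = 22 mm × (1 + 371856/27.9) = 22 × 13329.1716 ≈ 293241.776 mm = 293.242 m.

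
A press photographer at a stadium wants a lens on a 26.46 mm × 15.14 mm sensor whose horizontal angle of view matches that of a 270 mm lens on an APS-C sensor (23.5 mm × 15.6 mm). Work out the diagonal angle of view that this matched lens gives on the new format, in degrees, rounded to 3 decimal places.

5.741°

Equal horizontal AOV ⇒ f₂ = f₁ · 26.46/23.5 = 270 × 1.12596 ≈ 304.0085 mm.
Sensor diagonal = √(26.46² + 15.14²) = √929.3512 ≈ 30.4853 mm.
Diagonal AOV on the new format = 2·arctan(30.4853 / (2 × 304.0085)) = 2·arctan(0.05014) ≈ 5.7407°.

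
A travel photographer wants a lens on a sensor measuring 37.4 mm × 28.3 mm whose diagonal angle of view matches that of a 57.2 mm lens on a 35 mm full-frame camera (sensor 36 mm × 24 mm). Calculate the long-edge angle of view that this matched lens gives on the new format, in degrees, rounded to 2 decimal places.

33.57°

Sensor diagonal = √(36² + 24²) = √1872.0000 ≈ 43.2666 mm.
Sensor diagonal = √(37.4² + 28.3²) = √2199.6500 ≈ 46.9004 mm.
Equal diagonal AOV ⇒ f₂ = f₁ · 46.9004/43.2666 = 57.2 × 1.08399 ≈ 62.0040 mm.
Long-edge AOV on the new format = 2·arctan(37.4 / (2 × 62.0040)) = 2·arctan(0.30159) ≈ 33.5659°.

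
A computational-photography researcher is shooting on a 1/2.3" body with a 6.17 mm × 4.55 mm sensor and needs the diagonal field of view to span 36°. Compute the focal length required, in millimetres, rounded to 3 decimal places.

Sensor diagonal = √(6.17² + 4.55²) = √58.7714 ≈ 7.6663 mm.
From α = 2·arctan(d/2f) we get f = d / (2·tan(α/2)).
With d = 7.6663 mm and α/2 = 18°, tan(α/2) ≈ 0.32492, so f ≈ 7.6663 / 0.64984 ≈ 11.7971 mm.

11.797 mm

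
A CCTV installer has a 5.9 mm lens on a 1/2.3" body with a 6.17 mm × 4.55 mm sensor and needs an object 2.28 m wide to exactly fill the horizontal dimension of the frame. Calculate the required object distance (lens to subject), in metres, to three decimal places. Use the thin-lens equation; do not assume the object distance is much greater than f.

W: 2.28 m = 2280 mm.
Magnification m = w/W = dᵢ/dₒ; combined with 1/f = 1/dₒ + 1/dᵢ this gives dₒ = f·(1 + W/w).
dₒ = 5.9 mm × (1 + 2280/6.17) = 5.9 × 370.5300 ≈ 2186.127 mm = 2.18613 m.

2.186 m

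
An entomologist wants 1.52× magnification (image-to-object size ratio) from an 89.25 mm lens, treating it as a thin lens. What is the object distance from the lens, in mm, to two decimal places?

With m = dᵢ/dₒ and 1/f = 1/dₒ + 1/dᵢ, substituting dᵢ = m·dₒ gives 1/f = (1 + 1/m)/dₒ, hence dₒ = f·(1 + 1/m).
dₒ = 89.25 × (1 + 1/1.52) = 89.25 × 1.65789 ≈ 147.967 mm.

147.97 mm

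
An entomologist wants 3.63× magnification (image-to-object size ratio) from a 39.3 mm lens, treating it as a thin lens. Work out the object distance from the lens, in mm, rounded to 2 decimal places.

50.13 mm

With m = dᵢ/dₒ and 1/f = 1/dₒ + 1/dᵢ, substituting dᵢ = m·dₒ gives 1/f = (1 + 1/m)/dₒ, hence dₒ = f·(1 + 1/m).
dₒ = 39.3 × (1 + 1/3.63) = 39.3 × 1.27548 ≈ 50.126 mm.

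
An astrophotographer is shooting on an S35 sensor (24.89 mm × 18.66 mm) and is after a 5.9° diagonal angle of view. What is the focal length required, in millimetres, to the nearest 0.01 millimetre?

Sensor diagonal = √(24.89² + 18.66²) = √967.7077 ≈ 31.1080 mm.
From α = 2·arctan(d/2f) we get f = d / (2·tan(α/2)).
With d = 31.1080 mm and α/2 = 2.95°, tan(α/2) ≈ 0.05153, so f ≈ 31.1080 / 0.10307 ≈ 301.8274 mm.

301.83 mm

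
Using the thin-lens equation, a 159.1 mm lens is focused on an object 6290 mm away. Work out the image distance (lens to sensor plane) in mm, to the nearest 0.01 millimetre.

163.23 mm

1/dᵢ = 1/f − 1/dₒ = 1/159.1 − 1/6290 = 0.0061264 mm⁻¹.
dᵢ = 1/0.0061264 ≈ 163.2287 mm.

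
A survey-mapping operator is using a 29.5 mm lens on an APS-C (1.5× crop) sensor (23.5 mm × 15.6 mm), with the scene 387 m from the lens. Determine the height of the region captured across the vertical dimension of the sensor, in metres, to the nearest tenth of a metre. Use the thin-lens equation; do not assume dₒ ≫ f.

204.6 m

dₒ: 387 m = 387000 mm.
Similar triangles through the lens centre give W/dₒ = h/dᵢ; with 1/f = 1/dₒ + 1/dᵢ this gives W = h·(dₒ − f)/f.
W = 15.6 mm × (387000 − 29.5) / 29.5 = 15.6 × 13117.6441 ≈ 204635.247 mm = 204.635 m.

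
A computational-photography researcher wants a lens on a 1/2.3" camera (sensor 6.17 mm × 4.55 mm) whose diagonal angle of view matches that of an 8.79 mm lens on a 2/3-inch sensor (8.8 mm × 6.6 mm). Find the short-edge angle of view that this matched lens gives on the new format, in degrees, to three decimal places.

Sensor diagonal = √(8.8² + 6.6²) = √121.0000 ≈ 11.0000 mm.
Sensor diagonal = √(6.17² + 4.55²) = √58.7714 ≈ 7.6663 mm.
Equal diagonal AOV ⇒ f₂ = f₁ · 7.6663/11.0000 = 8.79 × 0.69693 ≈ 6.1260 mm.
Short-edge AOV on the new format = 2·arctan(4.55 / (2 × 6.1260)) = 2·arctan(0.37137) ≈ 40.7466°.

40.747°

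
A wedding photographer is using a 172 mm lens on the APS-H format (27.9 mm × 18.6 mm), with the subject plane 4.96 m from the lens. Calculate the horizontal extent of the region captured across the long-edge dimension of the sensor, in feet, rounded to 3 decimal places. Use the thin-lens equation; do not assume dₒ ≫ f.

2.548 ft

dₒ: 4.96 m = 4960 mm.
Similar triangles through the lens centre give W/dₒ = w/dᵢ; with 1/f = 1/dₒ + 1/dᵢ this gives W = w·(dₒ − f)/f.
W = 27.9 mm × (4960 − 172) / 172 = 27.9 × 27.8372 ≈ 776.658 mm = 776.658/304.8 ft = 2.54809 ft.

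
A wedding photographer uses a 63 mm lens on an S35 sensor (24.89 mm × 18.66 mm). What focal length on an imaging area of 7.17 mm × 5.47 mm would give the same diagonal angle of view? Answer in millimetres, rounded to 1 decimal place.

Sensor diagonal = √(24.89² + 18.66²) = √967.7077 ≈ 31.1080 mm.
Sensor diagonal = √(7.17² + 5.47²) = √81.3298 ≈ 9.0183 mm.
Equal angle of view means equal diagonal/f ratio, so f₂ = f₁ · (diagonal₂/diagonal₁) = 63 × 9.0183/31.1080.
f₂ = 63 × 0.28990 ≈ 18.264 mm.

18.3 mm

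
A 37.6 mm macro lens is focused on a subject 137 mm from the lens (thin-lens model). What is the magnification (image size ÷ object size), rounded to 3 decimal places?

Thin lens: 1/f = 1/dₒ + 1/dᵢ → 1/dᵢ = 1/37.6 − 1/137 = 0.0192965 mm⁻¹, so dᵢ ≈ 51.8229 mm.
Magnification m = dᵢ/dₒ = 51.8229/137 ≈ 0.37827.

0.378×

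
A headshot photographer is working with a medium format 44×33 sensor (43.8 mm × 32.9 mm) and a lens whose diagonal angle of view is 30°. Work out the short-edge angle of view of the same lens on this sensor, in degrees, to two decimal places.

Sensor diagonal = √(43.8² + 32.9²) = √3000.8500 ≈ 54.7800 mm.
From the diagonal AOV: f = 54.7800 / (2·tan(15°)) = 54.7800 / 0.53590 ≈ 102.2209 mm.
Short-edge AOV = 2·arctan(32.9 / (2 × 102.2209)) = 2·arctan(0.16093) ≈ 18.2840°.

18.28°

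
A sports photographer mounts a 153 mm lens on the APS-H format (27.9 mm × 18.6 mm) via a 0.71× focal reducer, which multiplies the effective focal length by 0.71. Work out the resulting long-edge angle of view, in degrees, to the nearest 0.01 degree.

Effective focal length f = 153 × 0.71 = 108.63 mm.
α = 2·arctan(27.9 / (2 × 108.63)) = 2·arctan(0.12842) ≈ 14.6355°.

14.64°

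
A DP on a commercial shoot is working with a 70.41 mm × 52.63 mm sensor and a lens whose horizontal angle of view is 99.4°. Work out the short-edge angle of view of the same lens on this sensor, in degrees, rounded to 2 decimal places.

From the horizontal AOV: f = 70.41 / (2·tan(49.7°)) = 70.41 / 2.35832 ≈ 29.8560 mm.
Short-edge AOV = 2·arctan(52.63 / (2 × 29.8560)) = 2·arctan(0.88140) ≈ 82.7857°.

82.79°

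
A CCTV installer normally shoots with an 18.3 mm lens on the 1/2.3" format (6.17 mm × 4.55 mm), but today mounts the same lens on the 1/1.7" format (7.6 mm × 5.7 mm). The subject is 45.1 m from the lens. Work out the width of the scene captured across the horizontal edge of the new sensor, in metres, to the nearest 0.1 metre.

The focal length stays 18.3 mm; the relevant sensor dimension is now w = 7.6 mm. Object distance dₒ = 45.1 m = 45100 mm.
Thin-lens field width W = w·(dₒ − f)/f = 7.6 × (45100 − 18.3)/18.3 ≈ 18722.455 mm = 18.7225 m.

18.7 m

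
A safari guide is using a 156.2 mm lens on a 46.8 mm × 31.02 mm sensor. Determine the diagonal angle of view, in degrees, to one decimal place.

20.4°

Sensor diagonal = √(46.8² + 31.02²) = √3152.4804 ≈ 56.1470 mm.
Angle of view α = 2·arctan(d/2f) with d = 56.1470 mm and f = 156.2 mm.
d/2f = 0.17973; arctan(0.17973) ≈ 10.1889°, so α ≈ 20.3777°.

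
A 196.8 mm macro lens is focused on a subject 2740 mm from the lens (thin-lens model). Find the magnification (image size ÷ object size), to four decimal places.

Thin lens: 1/f = 1/dₒ + 1/dᵢ → 1/dᵢ = 1/196.8 − 1/2740 = 0.0047163 mm⁻¹, so dᵢ ≈ 212.0289 mm.
Magnification m = dᵢ/dₒ = 212.0289/2740 ≈ 0.07738.

0.0774×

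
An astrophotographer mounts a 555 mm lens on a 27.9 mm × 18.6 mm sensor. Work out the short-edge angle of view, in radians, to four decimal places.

Angle of view α = 2·arctan(h/2f) with h = 18.6 mm and f = 555 mm.
h/2f = 0.01676; arctan(0.01676) ≈ 0.0168 rad, so α ≈ 0.0335 rad.

0.0335 rad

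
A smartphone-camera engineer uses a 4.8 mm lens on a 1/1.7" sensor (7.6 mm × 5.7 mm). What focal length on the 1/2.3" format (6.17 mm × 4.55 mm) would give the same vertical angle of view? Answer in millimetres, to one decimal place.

Equal angle of view means equal height/f ratio, so f₂ = f₁ · (height₂/height₁) = 4.8 × 4.55/5.7.
f₂ = 4.8 × 0.79825 ≈ 3.832 mm.

3.8 mm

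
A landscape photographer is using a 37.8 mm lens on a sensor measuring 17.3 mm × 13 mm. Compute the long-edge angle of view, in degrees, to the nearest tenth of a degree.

25.8°

Angle of view α = 2·arctan(w/2f) with w = 17.3 mm and f = 37.8 mm.
w/2f = 0.22884; arctan(0.22884) ≈ 12.8894°, so α ≈ 25.7788°.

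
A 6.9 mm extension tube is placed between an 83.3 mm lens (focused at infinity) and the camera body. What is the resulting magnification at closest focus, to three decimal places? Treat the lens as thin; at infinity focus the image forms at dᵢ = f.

The tube moves the image plane from f to f + e, so dᵢ = 83.3 + 6.9 = 90.2 mm. Focus is achieved when 1/f = 1/dₒ + 1/dᵢ, giving dₒ = 1/(1/f − 1/(f+e)).
Magnification m = dᵢ/dₒ = (f+e)·(1/f − 1/(f+e)) = e/f = 6.9/83.3 ≈ 0.0828.

0.083×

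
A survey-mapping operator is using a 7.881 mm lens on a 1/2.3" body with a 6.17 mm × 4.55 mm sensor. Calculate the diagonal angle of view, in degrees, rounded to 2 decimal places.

51.87°

Sensor diagonal = √(6.17² + 4.55²) = √58.7714 ≈ 7.6663 mm.
Angle of view α = 2·arctan(d/2f) with d = 7.6663 mm and f = 7.881 mm.
d/2f = 0.48638; arctan(0.48638) ≈ 25.9372°, so α ≈ 51.8743°.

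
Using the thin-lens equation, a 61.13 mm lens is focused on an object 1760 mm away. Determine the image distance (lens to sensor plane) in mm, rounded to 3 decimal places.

63.330 mm

1/dᵢ = 1/f − 1/dₒ = 1/61.13 − 1/1760 = 0.0157904 mm⁻¹.
dᵢ = 1/0.0157904 ≈ 63.3296 mm.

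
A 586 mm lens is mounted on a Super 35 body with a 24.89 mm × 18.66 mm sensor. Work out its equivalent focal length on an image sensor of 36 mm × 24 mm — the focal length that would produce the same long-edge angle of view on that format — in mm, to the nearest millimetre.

848 mm

Equal angle of view means equal width/f ratio, so f₂ = f₁ · (width₂/width₁) = 586 × 36/24.89.
f₂ = 586 × 1.44636 ≈ 847.569 mm.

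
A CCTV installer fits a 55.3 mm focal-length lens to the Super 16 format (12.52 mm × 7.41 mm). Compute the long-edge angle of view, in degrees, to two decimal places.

Angle of view α = 2·arctan(w/2f) with w = 12.52 mm and f = 55.3 mm.
w/2f = 0.11320; arctan(0.11320) ≈ 6.4584°, so α ≈ 12.9169°.

12.92°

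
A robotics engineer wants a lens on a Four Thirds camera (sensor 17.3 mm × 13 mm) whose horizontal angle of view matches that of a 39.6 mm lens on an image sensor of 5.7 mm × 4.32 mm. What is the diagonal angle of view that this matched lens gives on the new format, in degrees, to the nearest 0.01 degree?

Equal horizontal AOV ⇒ f₂ = f₁ · 17.3/5.7 = 39.6 × 3.03509 ≈ 120.1895 mm.
Sensor diagonal = √(17.3² + 13²) = √468.2900 ≈ 21.6400 mm.
Diagonal AOV on the new format = 2·arctan(21.6400 / (2 × 120.1895)) = 2·arctan(0.09002) ≈ 10.2883°.

10.29°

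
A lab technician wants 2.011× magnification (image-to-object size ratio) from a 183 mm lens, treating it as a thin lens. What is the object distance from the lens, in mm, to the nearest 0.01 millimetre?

With m = dᵢ/dₒ and 1/f = 1/dₒ + 1/dᵢ, substituting dᵢ = m·dₒ gives 1/f = (1 + 1/m)/dₒ, hence dₒ = f·(1 + 1/m).
dₒ = 183 × (1 + 1/2.011) = 183 × 1.49727 ≈ 274.000 mm.

274.00 mm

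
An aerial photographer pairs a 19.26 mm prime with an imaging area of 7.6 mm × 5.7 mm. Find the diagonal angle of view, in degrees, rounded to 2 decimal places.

27.71°

Sensor diagonal = √(7.6² + 5.7²) = √90.2500 ≈ 9.5000 mm.
Angle of view α = 2·arctan(d/2f) with d = 9.5000 mm and f = 19.26 mm.
d/2f = 0.24663; arctan(0.24663) ≈ 13.8541°, so α ≈ 27.7082°.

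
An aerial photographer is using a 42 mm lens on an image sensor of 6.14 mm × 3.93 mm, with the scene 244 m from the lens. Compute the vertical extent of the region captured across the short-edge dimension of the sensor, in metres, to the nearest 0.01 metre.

22.83 m

dₒ: 244 m = 244000 mm.
Similar triangles through the lens centre give W/dₒ = h/dᵢ; with 1/f = 1/dₒ + 1/dᵢ this gives W = h·(dₒ − f)/f.
W = 3.93 mm × (244000 − 42) / 42 = 3.93 × 5808.5238 ≈ 22827.499 mm = 22.8275 m.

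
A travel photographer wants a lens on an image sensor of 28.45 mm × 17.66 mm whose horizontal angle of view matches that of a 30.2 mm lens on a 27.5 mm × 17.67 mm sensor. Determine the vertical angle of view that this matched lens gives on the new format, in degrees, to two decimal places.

31.56°

Equal horizontal AOV ⇒ f₂ = f₁ · 28.45/27.5 = 30.2 × 1.03455 ≈ 31.2433 mm.
Vertical AOV on the new format = 2·arctan(17.66 / (2 × 31.2433)) = 2·arctan(0.28262) ≈ 31.5628°.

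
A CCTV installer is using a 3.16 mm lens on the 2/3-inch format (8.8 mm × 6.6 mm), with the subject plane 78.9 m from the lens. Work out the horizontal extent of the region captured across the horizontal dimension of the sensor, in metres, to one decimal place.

219.7 m

dₒ: 78.9 m = 78900 mm.
Similar triangles through the lens centre give W/dₒ = w/dᵢ; with 1/f = 1/dₒ + 1/dᵢ this gives W = w·(dₒ − f)/f.
W = 8.8 mm × (78900 − 3.16) / 3.16 = 8.8 × 24967.3544 ≈ 219712.719 mm = 219.713 m.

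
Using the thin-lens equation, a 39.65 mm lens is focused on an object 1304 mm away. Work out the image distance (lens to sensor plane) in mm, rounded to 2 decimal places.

1/dᵢ = 1/f − 1/dₒ = 1/39.65 − 1/1304 = 0.0244538 mm⁻¹.
dᵢ = 1/0.0244538 ≈ 40.8934 mm.

40.89 mm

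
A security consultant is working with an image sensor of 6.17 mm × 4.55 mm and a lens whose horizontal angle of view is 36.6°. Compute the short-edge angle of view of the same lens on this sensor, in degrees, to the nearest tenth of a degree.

From the horizontal AOV: f = 6.17 / (2·tan(18.3°)) = 6.17 / 0.66144 ≈ 9.3282 mm.
Short-edge AOV = 2·arctan(4.55 / (2 × 9.3282)) = 2·arctan(0.24388) ≈ 27.4120°.

27.4°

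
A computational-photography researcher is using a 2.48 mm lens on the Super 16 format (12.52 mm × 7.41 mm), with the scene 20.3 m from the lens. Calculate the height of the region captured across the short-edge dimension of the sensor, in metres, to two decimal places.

60.65 m

dₒ: 20.3 m = 20300 mm.
Similar triangles through the lens centre give W/dₒ = h/dᵢ; with 1/f = 1/dₒ + 1/dᵢ this gives W = h·(dₒ − f)/f.
W = 7.41 mm × (20300 − 2.48) / 2.48 = 7.41 × 8184.4839 ≈ 60647.025 mm = 60.647 m.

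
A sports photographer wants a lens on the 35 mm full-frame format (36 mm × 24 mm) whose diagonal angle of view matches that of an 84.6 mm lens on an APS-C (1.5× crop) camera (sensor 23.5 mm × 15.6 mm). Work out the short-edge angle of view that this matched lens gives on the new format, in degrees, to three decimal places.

10.566°

Sensor diagonal = √(23.5² + 15.6²) = √795.6100 ≈ 28.2066 mm.
Sensor diagonal = √(36² + 24²) = √1872.0000 ≈ 43.2666 mm.
Equal diagonal AOV ⇒ f₂ = f₁ · 43.2666/28.2066 = 84.6 × 1.53392 ≈ 129.7697 mm.
Short-edge AOV on the new format = 2·arctan(24 / (2 × 129.7697)) = 2·arctan(0.09247) ≈ 10.5664°.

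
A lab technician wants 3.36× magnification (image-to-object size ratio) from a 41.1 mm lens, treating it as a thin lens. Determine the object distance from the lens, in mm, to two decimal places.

53.33 mm

With m = dᵢ/dₒ and 1/f = 1/dₒ + 1/dᵢ, substituting dᵢ = m·dₒ gives 1/f = (1 + 1/m)/dₒ, hence dₒ = f·(1 + 1/m).
dₒ = 41.1 × (1 + 1/3.36) = 41.1 × 1.29762 ≈ 53.332 mm.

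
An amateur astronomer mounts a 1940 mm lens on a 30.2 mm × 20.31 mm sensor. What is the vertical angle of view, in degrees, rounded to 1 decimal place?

0.6°

Angle of view α = 2·arctan(h/2f) with h = 20.31 mm and f = 1940 mm.
h/2f = 0.00523; arctan(0.00523) ≈ 0.2999°, so α ≈ 0.5998°.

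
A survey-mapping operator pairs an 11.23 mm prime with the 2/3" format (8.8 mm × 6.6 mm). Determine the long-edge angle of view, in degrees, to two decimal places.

42.79°

Angle of view α = 2·arctan(w/2f) with w = 8.8 mm and f = 11.23 mm.
w/2f = 0.39181; arctan(0.39181) ≈ 21.3956°, so α ≈ 42.7913°.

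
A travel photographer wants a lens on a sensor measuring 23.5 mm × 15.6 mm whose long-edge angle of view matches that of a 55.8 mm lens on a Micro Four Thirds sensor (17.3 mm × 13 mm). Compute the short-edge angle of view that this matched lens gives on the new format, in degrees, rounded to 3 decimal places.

Equal long-edge AOV ⇒ f₂ = f₁ · 23.5/17.3 = 55.8 × 1.35838 ≈ 75.7977 mm.
Short-edge AOV on the new format = 2·arctan(15.6 / (2 × 75.7977)) = 2·arctan(0.10291) ≈ 11.7507°.

11.751°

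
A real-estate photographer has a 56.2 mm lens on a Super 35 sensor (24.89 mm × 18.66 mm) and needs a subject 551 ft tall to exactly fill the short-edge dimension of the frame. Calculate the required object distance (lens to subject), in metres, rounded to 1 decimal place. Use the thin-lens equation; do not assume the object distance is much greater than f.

W: 551 ft × 304.8 mm/ft = 167944.79 mm.
Magnification m = h/W = dᵢ/dₒ; combined with 1/f = 1/dₒ + 1/dᵢ this gives dₒ = f·(1 + W/h).
dₒ = 56.2 mm × (1 + 167945/18.66) = 56.2 × 9001.2569 ≈ 505870.640 mm = 505.871 m.

505.9 m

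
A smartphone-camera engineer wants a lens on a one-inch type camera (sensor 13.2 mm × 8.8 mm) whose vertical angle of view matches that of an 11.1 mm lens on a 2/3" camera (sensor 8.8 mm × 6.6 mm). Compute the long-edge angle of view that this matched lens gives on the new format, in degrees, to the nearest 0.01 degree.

48.07°

Equal vertical AOV ⇒ f₂ = f₁ · 8.8/6.6 = 11.1 × 1.33333 ≈ 14.8000 mm.
Long-edge AOV on the new format = 2·arctan(13.2 / (2 × 14.8000)) = 2·arctan(0.44595) ≈ 48.0686°.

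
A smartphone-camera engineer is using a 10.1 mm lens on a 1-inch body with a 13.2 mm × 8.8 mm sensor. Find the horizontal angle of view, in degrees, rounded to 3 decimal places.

66.326°

Angle of view α = 2·arctan(w/2f) with w = 13.2 mm and f = 10.1 mm.
w/2f = 0.65347; arctan(0.65347) ≈ 33.1632°, so α ≈ 66.3264°.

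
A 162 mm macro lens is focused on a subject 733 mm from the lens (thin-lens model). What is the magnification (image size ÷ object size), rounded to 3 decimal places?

Thin lens: 1/f = 1/dₒ + 1/dᵢ → 1/dᵢ = 1/162 − 1/733 = 0.0048086 mm⁻¹, so dᵢ ≈ 207.9615 mm.
Magnification m = dᵢ/dₒ = 207.9615/733 ≈ 0.28371.

0.284×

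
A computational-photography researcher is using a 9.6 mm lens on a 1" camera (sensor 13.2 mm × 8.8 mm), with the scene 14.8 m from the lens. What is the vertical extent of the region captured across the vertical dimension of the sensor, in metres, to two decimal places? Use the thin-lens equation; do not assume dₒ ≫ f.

13.56 m

dₒ: 14.8 m = 14800 mm.
Similar triangles through the lens centre give W/dₒ = h/dᵢ; with 1/f = 1/dₒ + 1/dᵢ this gives W = h·(dₒ − f)/f.
W = 8.8 mm × (14800 − 9.6) / 9.6 = 8.8 × 1540.6667 ≈ 13557.867 mm = 13.5579 m.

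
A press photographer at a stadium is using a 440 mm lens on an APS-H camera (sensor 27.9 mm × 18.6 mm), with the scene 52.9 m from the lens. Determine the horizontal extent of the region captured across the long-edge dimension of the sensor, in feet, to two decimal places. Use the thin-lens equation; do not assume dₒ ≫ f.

10.91 ft

dₒ: 52.9 m = 52900 mm.
Similar triangles through the lens centre give W/dₒ = w/dᵢ; with 1/f = 1/dₒ + 1/dᵢ this gives W = w·(dₒ − f)/f.
W = 27.9 mm × (52900 − 440) / 440 = 27.9 × 119.2273 ≈ 3326.441 mm = 3326.441/304.8 ft = 10.9135 ft.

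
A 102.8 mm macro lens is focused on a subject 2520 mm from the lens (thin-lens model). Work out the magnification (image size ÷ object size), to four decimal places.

0.0425×

Thin lens: 1/f = 1/dₒ + 1/dᵢ → 1/dᵢ = 1/102.8 − 1/2520 = 0.0093308 mm⁻¹, so dᵢ ≈ 107.1719 mm.
Magnification m = dᵢ/dₒ = 107.1719/2520 ≈ 0.04253.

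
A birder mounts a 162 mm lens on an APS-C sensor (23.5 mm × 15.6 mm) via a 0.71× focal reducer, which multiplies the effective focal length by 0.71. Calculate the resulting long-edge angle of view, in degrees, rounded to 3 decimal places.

Effective focal length f = 162 × 0.71 = 115.02 mm.
α = 2·arctan(23.5 / (2 × 115.02)) = 2·arctan(0.10216) ≈ 11.6658°.

11.666°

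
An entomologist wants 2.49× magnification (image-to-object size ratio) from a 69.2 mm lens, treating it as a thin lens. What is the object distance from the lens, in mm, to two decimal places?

96.99 mm

With m = dᵢ/dₒ and 1/f = 1/dₒ + 1/dᵢ, substituting dᵢ = m·dₒ gives 1/f = (1 + 1/m)/dₒ, hence dₒ = f·(1 + 1/m).
dₒ = 69.2 × (1 + 1/2.49) = 69.2 × 1.40161 ≈ 96.991 mm.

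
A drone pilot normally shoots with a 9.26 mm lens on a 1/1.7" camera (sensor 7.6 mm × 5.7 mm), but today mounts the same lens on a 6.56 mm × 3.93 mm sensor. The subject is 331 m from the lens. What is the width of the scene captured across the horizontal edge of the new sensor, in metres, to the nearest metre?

The focal length stays 9.26 mm; the relevant sensor dimension is now w = 6.56 mm. Object distance dₒ = 331 m = 331000 mm.
Thin-lens field width W = w·(dₒ − f)/f = 6.56 × (331000 − 9.26)/9.26 ≈ 234481.561 mm = 234.482 m.

234 m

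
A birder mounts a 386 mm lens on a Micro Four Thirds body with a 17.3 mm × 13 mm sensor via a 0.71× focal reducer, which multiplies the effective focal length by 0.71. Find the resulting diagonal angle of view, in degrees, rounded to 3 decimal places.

4.522°

Effective focal length f = 386 × 0.71 = 274.06 mm.
Sensor diagonal = √(17.3² + 13²) = √468.2900 ≈ 21.6400 mm.
α = 2·arctan(21.640 / (2 × 274.06)) = 2·arctan(0.03948) ≈ 4.5218°.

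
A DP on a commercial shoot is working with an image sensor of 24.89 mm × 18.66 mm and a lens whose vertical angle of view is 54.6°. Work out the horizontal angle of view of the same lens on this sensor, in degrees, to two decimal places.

69.09°

From the vertical AOV: f = 18.66 / (2·tan(27.3°)) = 18.66 / 1.03228 ≈ 18.0765 mm.
Horizontal AOV = 2·arctan(24.89 / (2 × 18.0765)) = 2·arctan(0.68846) ≈ 69.0918°.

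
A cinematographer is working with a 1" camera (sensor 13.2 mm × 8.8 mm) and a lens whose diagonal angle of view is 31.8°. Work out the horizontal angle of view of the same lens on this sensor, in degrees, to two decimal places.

26.67°

Sensor diagonal = √(13.2² + 8.8²) = √251.6800 ≈ 15.8644 mm.
From the diagonal AOV: f = 15.8644 / (2·tan(15.9°)) = 15.8644 / 0.56971 ≈ 27.8462 mm.
Horizontal AOV = 2·arctan(13.2 / (2 × 27.8462)) = 2·arctan(0.23702) ≈ 26.6679°.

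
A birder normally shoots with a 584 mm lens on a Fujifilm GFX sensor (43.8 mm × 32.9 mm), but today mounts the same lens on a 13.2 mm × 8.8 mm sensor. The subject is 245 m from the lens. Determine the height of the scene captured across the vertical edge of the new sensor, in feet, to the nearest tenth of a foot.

The focal length stays 584 mm; the relevant sensor dimension is now h = 8.8 mm. Object distance dₒ = 245 m = 245000 mm.
Thin-lens field height W = h·(dₒ − f)/f = 8.8 × (245000 − 584)/584 ≈ 3682.981 mm = 3682.981/304.8 ft = 12.0833 ft.

12.1 ft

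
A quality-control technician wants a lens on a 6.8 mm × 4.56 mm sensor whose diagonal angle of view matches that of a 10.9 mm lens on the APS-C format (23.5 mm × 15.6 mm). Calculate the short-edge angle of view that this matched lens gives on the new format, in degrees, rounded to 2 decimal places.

71.56°

Sensor diagonal = √(23.5² + 15.6²) = √795.6100 ≈ 28.2066 mm.
Sensor diagonal = √(6.8² + 4.56²) = √67.0336 ≈ 8.1874 mm.
Equal diagonal AOV ⇒ f₂ = f₁ · 8.1874/28.2066 = 10.9 × 0.29027 ≈ 3.1639 mm.
Short-edge AOV on the new format = 2·arctan(4.56 / (2 × 3.1639)) = 2·arctan(0.72063) ≈ 71.5553°.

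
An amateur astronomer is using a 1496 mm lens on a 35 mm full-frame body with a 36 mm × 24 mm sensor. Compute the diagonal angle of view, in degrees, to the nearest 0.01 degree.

Sensor diagonal = √(36² + 24²) = √1872.0000 ≈ 43.2666 mm.
Angle of view α = 2·arctan(d/2f) with d = 43.2666 mm and f = 1496 mm.
d/2f = 0.01446; arctan(0.01446) ≈ 0.8285°, so α ≈ 1.6570°.

1.66°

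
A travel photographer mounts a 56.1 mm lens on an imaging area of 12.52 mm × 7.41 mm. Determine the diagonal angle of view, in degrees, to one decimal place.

14.8°

Sensor diagonal = √(12.52² + 7.41²) = √211.6585 ≈ 14.5485 mm.
Angle of view α = 2·arctan(d/2f) with d = 14.5485 mm and f = 56.1 mm.
d/2f = 0.12967; arctan(0.12967) ≈ 7.3881°, so α ≈ 14.7761°.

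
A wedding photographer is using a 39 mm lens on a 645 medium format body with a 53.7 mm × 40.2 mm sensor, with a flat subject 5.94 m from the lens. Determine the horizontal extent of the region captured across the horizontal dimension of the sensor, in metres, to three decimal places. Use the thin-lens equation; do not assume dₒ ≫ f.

8.125 m

dₒ: 5.94 m = 5940 mm.
Similar triangles through the lens centre give W/dₒ = w/dᵢ; with 1/f = 1/dₒ + 1/dᵢ this gives W = w·(dₒ − f)/f.
W = 53.7 mm × (5940 − 39) / 39 = 53.7 × 151.3077 ≈ 8125.223 mm = 8.12522 m.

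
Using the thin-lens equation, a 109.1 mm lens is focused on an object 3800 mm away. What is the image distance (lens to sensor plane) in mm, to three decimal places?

1/dᵢ = 1/f − 1/dₒ = 1/109.1 − 1/3800 = 0.0089027 mm⁻¹.
dᵢ = 1/0.0089027 ≈ 112.3249 mm.

112.325 mm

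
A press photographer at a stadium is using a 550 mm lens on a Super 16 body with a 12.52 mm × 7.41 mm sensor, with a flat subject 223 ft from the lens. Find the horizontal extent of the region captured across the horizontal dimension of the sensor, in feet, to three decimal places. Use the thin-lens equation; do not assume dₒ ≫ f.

dₒ: 223 ft × 304.8 mm/ft = 67970.40 mm.
Similar triangles through the lens centre give W/dₒ = w/dᵢ; with 1/f = 1/dₒ + 1/dᵢ this gives W = w·(dₒ − f)/f.
W = 12.52 mm × (67970.4 − 550) / 550 = 12.52 × 122.5825 ≈ 1534.733 mm = 1534.733/304.8 ft = 5.03521 ft.

5.035 ft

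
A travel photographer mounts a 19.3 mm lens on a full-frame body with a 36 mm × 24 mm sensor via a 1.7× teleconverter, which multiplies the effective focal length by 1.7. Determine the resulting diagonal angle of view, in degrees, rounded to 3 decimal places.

66.798°

Effective focal length f = 19.3 × 1.7 = 32.81 mm.
Sensor diagonal = √(36² + 24²) = √1872.0000 ≈ 43.2666 mm.
α = 2·arctan(43.267 / (2 × 32.81)) = 2·arctan(0.65935) ≈ 66.7978°.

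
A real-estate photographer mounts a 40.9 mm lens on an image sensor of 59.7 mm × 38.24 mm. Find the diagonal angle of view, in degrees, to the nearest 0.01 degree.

Sensor diagonal = √(59.7² + 38.24²) = √5026.3876 ≈ 70.8970 mm.
Angle of view α = 2·arctan(d/2f) with d = 70.8970 mm and f = 40.9 mm.
d/2f = 0.86671; arctan(0.86671) ≈ 40.9159°, so α ≈ 81.8317°.

81.83°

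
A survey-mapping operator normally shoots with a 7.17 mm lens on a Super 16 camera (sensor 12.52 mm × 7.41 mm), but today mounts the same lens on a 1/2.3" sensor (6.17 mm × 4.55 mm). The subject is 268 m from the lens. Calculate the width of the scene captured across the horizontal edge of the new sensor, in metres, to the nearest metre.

The focal length stays 7.17 mm; the relevant sensor dimension is now w = 6.17 mm. Object distance dₒ = 268 m = 268000 mm.
Thin-lens field width W = w·(dₒ − f)/f = 6.17 × (268000 − 7.17)/7.17 ≈ 230615.866 mm = 230.616 m.

231 m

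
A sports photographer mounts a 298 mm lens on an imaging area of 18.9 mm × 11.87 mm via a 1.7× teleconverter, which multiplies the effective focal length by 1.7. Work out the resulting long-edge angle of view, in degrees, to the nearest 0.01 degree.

Effective focal length f = 298 × 1.7 = 506.6 mm.
α = 2·arctan(18.9 / (2 × 506.6)) = 2·arctan(0.01865) ≈ 2.1373°.

2.14°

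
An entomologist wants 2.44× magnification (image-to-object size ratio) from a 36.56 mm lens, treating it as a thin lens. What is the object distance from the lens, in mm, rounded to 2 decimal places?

51.54 mm

With m = dᵢ/dₒ and 1/f = 1/dₒ + 1/dᵢ, substituting dᵢ = m·dₒ gives 1/f = (1 + 1/m)/dₒ, hence dₒ = f·(1 + 1/m).
dₒ = 36.56 × (1 + 1/2.44) = 36.56 × 1.40984 ≈ 51.544 mm.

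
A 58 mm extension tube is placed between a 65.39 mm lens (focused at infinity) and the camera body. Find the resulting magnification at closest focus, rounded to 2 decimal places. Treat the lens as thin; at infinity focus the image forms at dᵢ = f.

The tube moves the image plane from f to f + e, so dᵢ = 65.39 + 58 = 123.39 mm. Focus is achieved when 1/f = 1/dₒ + 1/dᵢ, giving dₒ = 1/(1/f − 1/(f+e)).
Magnification m = dᵢ/dₒ = (f+e)·(1/f − 1/(f+e)) = e/f = 58/65.39 ≈ 0.8870.

0.89×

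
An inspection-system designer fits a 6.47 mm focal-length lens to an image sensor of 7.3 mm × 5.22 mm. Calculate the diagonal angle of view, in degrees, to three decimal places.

Sensor diagonal = √(7.3² + 5.22²) = √80.5384 ≈ 8.9743 mm.
Angle of view α = 2·arctan(d/2f) with d = 8.9743 mm and f = 6.47 mm.
d/2f = 0.69353; arctan(0.69353) ≈ 34.7426°, so α ≈ 69.4852°.

69.485°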